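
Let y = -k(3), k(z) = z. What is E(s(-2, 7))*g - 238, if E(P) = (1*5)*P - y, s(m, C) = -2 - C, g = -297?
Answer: 12236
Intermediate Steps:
y = -3 (y = -1*3 = -3)
E(P) = 3 + 5*P (E(P) = (1*5)*P - 1*(-3) = 5*P + 3 = 3 + 5*P)
E(s(-2, 7))*g - 238 = (3 + 5*(-2 - 1*7))*(-297) - 238 = (3 + 5*(-2 - 7))*(-297) - 238 = (3 + 5*(-9))*(-297) - 238 = (3 - 45)*(-297) - 238 = -42*(-297) - 238 = 12474 - 238 = 12236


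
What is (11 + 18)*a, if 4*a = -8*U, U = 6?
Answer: -348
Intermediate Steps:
a = -12 (a = (-8*6)/4 = (¼)*(-48) = -12)
(11 + 18)*a = (11 + 18)*(-12) = 29*(-12) = -348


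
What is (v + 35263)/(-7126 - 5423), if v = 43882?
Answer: -79145/12549 ≈ -6.3069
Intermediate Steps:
(v + 35263)/(-7126 - 5423) = (43882 + 35263)/(-7126 - 5423) = 79145/(-12549) = 79145*(-1/12549) = -79145/12549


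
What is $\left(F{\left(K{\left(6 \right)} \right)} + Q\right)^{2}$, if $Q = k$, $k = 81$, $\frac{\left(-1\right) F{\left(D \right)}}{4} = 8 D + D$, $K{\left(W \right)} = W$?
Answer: $18225$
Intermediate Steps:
$F{\left(D \right)} = - 36 D$ ($F{\left(D \right)} = - 4 \left(8 D + D\right) = - 4 \cdot 9 D = - 36 D$)
$Q = 81$
$\left(F{\left(K{\left(6 \right)} \right)} + Q\right)^{2} = \left(\left(-36\right) 6 + 81\right)^{2} = \left(-216 + 81\right)^{2} = \left(-135\right)^{2} = 18225$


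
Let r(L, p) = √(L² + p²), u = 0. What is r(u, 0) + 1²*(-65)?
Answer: -65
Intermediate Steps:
r(u, 0) + 1²*(-65) = √(0² + 0²) + 1²*(-65) = √(0 + 0) + 1*(-65) = √0 - 65 = 0 - 65 = -65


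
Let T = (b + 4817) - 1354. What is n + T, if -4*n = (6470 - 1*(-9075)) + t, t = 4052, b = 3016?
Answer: 6319/4 ≈ 1579.8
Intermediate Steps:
T = 6479 (T = (3016 + 4817) - 1354 = 7833 - 1354 = 6479)
n = -19597/4 (n = -((6470 - 1*(-9075)) + 4052)/4 = -((6470 + 9075) + 4052)/4 = -(15545 + 4052)/4 = -¼*19597 = -19597/4 ≈ -4899.3)
n + T = -19597/4 + 6479 = 6319/4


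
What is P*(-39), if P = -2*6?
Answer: 468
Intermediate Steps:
P = -12
P*(-39) = -12*(-39) = 468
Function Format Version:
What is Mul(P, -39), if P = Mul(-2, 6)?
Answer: 468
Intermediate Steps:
P = -12
Mul(P, -39) = Mul(-12, -39) = 468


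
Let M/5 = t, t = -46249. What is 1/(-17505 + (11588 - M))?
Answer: 1/225328 ≈ 4.4380e-6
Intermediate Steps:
M = -231245 (M = 5*(-46249) = -231245)
1/(-17505 + (11588 - M)) = 1/(-17505 + (11588 - 1*(-231245))) = 1/(-17505 + (11588 + 231245)) = 1/(-17505 + 242833) = 1/225328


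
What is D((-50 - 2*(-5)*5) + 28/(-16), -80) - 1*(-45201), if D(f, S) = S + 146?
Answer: 45267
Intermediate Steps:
D(f, S) = 146 + S
D((-50 - 2*(-5)*5) + 28/(-16), -80) - 1*(-45201) = (146 - 80) - 1*(-45201) = 66 + 45201 = 45267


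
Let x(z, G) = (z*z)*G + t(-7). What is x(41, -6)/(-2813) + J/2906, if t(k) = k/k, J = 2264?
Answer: 17837821/4087289 ≈ 4.3642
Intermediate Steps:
t(k) = 1
x(z, G) = 1 + G*z² (x(z, G) = (z*z)*G + 1 = z²*G + 1 = G*z² + 1 = 1 + G*z²)
x(41, -6)/(-2813) + J/2906 = (1 - 6*41²)/(-2813) + 2264/2906 = (1 - 6*1681)*(-1/2813) + 2264*(1/2906) = (1 - 10086)*(-1/2813) + 1132/1453 = -10085*(-1/2813) + 1132/1453 = 10085/2813 + 1132/1453 = 17837821/4087289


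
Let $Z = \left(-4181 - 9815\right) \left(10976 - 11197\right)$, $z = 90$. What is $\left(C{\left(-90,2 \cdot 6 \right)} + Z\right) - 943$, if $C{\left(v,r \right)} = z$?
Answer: $3092263$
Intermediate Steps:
$C{\left(v,r \right)} = 90$
$Z = 3093116$ ($Z = \left(-13996\right) \left(-221\right) = 3093116$)
$\left(C{\left(-90,2 \cdot 6 \right)} + Z\right) - 943 = \left(90 + 3093116\right) - 943 = 3093206 - 943 = 3092263$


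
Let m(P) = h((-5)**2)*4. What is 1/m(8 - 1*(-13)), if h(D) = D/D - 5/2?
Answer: -1/6 ≈ -0.16667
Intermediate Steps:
h(D) = -3/2 (h(D) = 1 - 5*1/2 = 1 - 5/2 = -3/2)
m(P) = -6 (m(P) = -3/2*4 = -6)
1/m(8 - 1*(-13)) = 1/(-6) = -1/6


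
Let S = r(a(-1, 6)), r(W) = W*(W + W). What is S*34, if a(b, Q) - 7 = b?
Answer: 2448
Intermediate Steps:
a(b, Q) = 7 + b
r(W) = 2*W² (r(W) = W*(2*W) = 2*W²)
S = 72 (S = 2*(7 - 1)² = 2*6² = 2*36 = 72)
S*34 = 72*34 = 2448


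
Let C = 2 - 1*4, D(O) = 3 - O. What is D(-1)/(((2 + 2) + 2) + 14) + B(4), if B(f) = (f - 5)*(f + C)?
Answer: -9/5 ≈ -1.8000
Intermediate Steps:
C = -2 (C = 2 - 4 = -2)
B(f) = (-5 + f)*(-2 + f) (B(f) = (f - 5)*(f - 2) = (-5 + f)*(-2 + f))
D(-1)/(((2 + 2) + 2) + 14) + B(4) = (3 - 1*(-1))/(((2 + 2) + 2) + 14) + (10 + 4² - 7*4) = (3 + 1)/((4 + 2) + 14) + (10 + 16 - 28) = 4/(6 + 14) - 2 = 4/20 - 2 = (1/20)*4 - 2 = ⅕ - 2 = -9/5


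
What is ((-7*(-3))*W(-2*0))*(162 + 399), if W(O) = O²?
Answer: 0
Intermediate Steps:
((-7*(-3))*W(-2*0))*(162 + 399) = ((-7*(-3))*(-2*0)²)*(162 + 399) = (21*0²)*561 = (21*0)*561 = 0*561 = 0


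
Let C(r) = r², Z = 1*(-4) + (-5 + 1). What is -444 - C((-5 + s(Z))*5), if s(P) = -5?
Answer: -2944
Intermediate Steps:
Z = -8 (Z = -4 - 4 = -8)
-444 - C((-5 + s(Z))*5) = -444 - ((-5 - 5)*5)² = -444 - (-10*5)² = -444 - 1*(-50)² = -444 - 1*2500 = -444 - 2500 = -2944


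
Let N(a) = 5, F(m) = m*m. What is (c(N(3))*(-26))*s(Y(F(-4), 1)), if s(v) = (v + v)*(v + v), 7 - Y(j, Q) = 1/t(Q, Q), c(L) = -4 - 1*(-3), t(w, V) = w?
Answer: 3744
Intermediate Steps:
F(m) = m²
c(L) = -1 (c(L) = -4 + 3 = -1)
Y(j, Q) = 7 - 1/Q
s(v) = 4*v² (s(v) = (2*v)*(2*v) = 4*v²)
(c(N(3))*(-26))*s(Y(F(-4), 1)) = (-1*(-26))*(4*(7 - 1/1)²) = 26*(4*(7 - 1*1)²) = 26*(4*(7 - 1)²) = 26*(4*6²) = 26*(4*36) = 26*144 = 3744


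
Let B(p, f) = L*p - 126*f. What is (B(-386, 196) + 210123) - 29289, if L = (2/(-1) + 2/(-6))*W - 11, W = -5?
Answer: 467642/3 ≈ 1.5588e+5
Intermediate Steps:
L = ⅔ (L = (2/(-1) + 2/(-6))*(-5) - 11 = (2*(-1) + 2*(-⅙))*(-5) - 11 = (-2 - ⅓)*(-5) - 11 = -7/3*(-5) - 11 = 35/3 - 11 = ⅔ ≈ 0.66667)
B(p, f) = -126*f + 2*p/3 (B(p, f) = 2*p/3 - 126*f = -126*f + 2*p/3)
(B(-386, 196) + 210123) - 29289 = ((-126*196 + (⅔)*(-386)) + 210123) - 29289 = ((-24696 - 772/3) + 210123) - 29289 = (-74860/3 + 210123) - 29289 = 555509/3 - 29289 = 467642/3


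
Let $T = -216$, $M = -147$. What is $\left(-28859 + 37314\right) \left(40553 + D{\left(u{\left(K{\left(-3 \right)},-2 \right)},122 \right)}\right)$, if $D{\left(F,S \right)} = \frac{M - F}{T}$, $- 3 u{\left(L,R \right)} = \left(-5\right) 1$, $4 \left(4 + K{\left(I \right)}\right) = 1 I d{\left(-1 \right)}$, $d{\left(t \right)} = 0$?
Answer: $\frac{111093584725}{324} \approx 3.4288 \cdot 10^{8}$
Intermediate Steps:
$K{\left(I \right)} = -4$ ($K{\left(I \right)} = -4 + \frac{1 I 0}{4} = -4 + \frac{I 0}{4} = -4 + \frac{1}{4} \cdot 0 = -4 + 0 = -4$)
$u{\left(L,R \right)} = \frac{5}{3}$ ($u{\left(L,R \right)} = - \frac{\left(-5\right) 1}{3} = \left(- \frac{1}{3}\right) \left(-5\right) = \frac{5}{3}$)
$D{\left(F,S \right)} = \frac{49}{72} + \frac{F}{216}$ ($D{\left(F,S \right)} = \frac{-147 - F}{-216} = \left(-147 - F\right) \left(- \frac{1}{216}\right) = \frac{49}{72} + \frac{F}{216}$)
$\left(-28859 + 37314\right) \left(40553 + D{\left(u{\left(K{\left(-3 \right)},-2 \right)},122 \right)}\right) = \left(-28859 + 37314\right) \left(40553 + \left(\frac{49}{72} + \frac{1}{216} \cdot \frac{5}{3}\right)\right) = 8455 \left(40553 + \left(\frac{49}{72} + \frac{5}{648}\right)\right) = 8455 \left(40553 + \frac{223}{324}\right) = 8455 \cdot \frac{13139395}{324} = \frac{111093584725}{324}$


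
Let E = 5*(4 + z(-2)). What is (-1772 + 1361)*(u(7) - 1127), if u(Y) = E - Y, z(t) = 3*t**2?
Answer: 433194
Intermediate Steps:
E = 80 (E = 5*(4 + 3*(-2)**2) = 5*(4 + 3*4) = 5*(4 + 12) = 5*16 = 80)
u(Y) = 80 - Y
(-1772 + 1361)*(u(7) - 1127) = (-1772 + 1361)*((80 - 1*7) - 1127) = -411*((80 - 7) - 1127) = -411*(73 - 1127) = -411*(-1054) = 433194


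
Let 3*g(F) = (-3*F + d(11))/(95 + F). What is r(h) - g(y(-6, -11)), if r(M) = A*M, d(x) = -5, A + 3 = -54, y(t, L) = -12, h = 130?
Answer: -1845121/249 ≈ -7410.1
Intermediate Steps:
A = -57 (A = -3 - 54 = -57)
r(M) = -57*M
g(F) = (-5 - 3*F)/(3*(95 + F)) (g(F) = ((-3*F - 5)/(95 + F))/3 = ((-5 - 3*F)/(95 + F))/3 = (-5 - 3*F)/(3*(95 + F)))
r(h) - g(y(-6, -11)) = -57*130 - (-5/3 - 1*(-12))/(95 - 12) = -7410 - (-5/3 + 12)/83 = -7410 - 31/(83*3) = -7410 - 1*31/249 = -7410 - 31/249 = -1845121/249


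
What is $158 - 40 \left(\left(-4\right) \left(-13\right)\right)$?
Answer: $-1922$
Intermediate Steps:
$158 - 40 \left(\left(-4\right) \left(-13\right)\right) = 158 - 2080 = -1922$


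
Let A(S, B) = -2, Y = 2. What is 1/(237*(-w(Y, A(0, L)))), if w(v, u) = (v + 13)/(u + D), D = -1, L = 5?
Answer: 1/1185 ≈ 0.00084388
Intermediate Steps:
w(v, u) = (13 + v)/(-1 + u) (w(v, u) = (v + 13)/(u - 1) = (13 + v)/(-1 + u))
1/(237*(-w(Y, A(0, L)))) = 1/(237*(-(13 + 2)/(-1 - 2))) = 1/(237*(-15/(-3))) = 1/(237*(-(-1)*15/3)) = 1/(237*(-1*(-5))) = 1/(237*5) = 1/1185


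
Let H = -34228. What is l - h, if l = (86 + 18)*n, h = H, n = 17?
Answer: 35996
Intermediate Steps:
h = -34228
l = 1768 (l = (86 + 18)*17 = 104*17 = 1768)
l - h = 1768 - 1*(-34228) = 1768 + 34228 = 35996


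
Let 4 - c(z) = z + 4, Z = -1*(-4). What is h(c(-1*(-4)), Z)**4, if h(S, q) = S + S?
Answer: 4096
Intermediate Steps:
Z = 4
c(z) = -z (c(z) = 4 - (z + 4) = 4 - (4 + z) = 4 + (-4 - z) = -z)
h(S, q) = 2*S
h(c(-1*(-4)), Z)**4 = (2*(-(-1)*(-4)))**4 = (2*(-1*4))**4 = (2*(-4))**4 = (-8)**4 = 4096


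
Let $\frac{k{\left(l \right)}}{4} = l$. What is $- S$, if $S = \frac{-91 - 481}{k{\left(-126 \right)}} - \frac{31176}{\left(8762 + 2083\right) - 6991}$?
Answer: $\frac{1688527}{242802} \approx 6.9543$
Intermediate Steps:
$k{\left(l \right)} = 4 l$
$S = - \frac{1688527}{242802}$ ($S = \frac{-91 - 481}{4 \left(-126\right)} - \frac{31176}{\left(8762 + 2083\right) - 6991} = \frac{-91 - 481}{-504} - \frac{31176}{10845 - 6991} = \left(-572\right) \left(- \frac{1}{504}\right) - \frac{31176}{3854} = \frac{143}{126} - \frac{15588}{1927} = - \frac{1688527}{242802} \approx -6.9543$)
$- S = \left(-1\right) \left(- \frac{1688527}{242802}\right) = \frac{1688527}{242802}$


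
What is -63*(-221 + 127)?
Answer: 5922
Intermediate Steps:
-63*(-221 + 127) = -63*(-94) = 5922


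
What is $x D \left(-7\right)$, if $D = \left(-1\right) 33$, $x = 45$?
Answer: $10395$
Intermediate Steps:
$D = -33$
$x D \left(-7\right) = 45 \left(-33\right) \left(-7\right) = \left(-1485\right) \left(-7\right) = 10395$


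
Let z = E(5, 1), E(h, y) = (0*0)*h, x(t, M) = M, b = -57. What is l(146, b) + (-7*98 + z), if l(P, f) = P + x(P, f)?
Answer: -597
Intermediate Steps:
E(h, y) = 0 (E(h, y) = 0*h = 0)
l(P, f) = P + f
z = 0
l(146, b) + (-7*98 + z) = (146 - 57) + (-7*98 + 0) = 89 + (-686 + 0) = 89 - 686 = -597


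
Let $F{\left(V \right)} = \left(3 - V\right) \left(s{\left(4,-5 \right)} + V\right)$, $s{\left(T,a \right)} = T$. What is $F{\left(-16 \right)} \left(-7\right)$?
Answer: $1596$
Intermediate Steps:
$F{\left(V \right)} = \left(3 - V\right) \left(4 + V\right)$
$F{\left(-16 \right)} \left(-7\right) = \left(12 - -16 - \left(-16\right)^{2}\right) \left(-7\right) = \left(12 + 16 - 256\right) \left(-7\right) = \left(-228\right) \left(-7\right) = 1596$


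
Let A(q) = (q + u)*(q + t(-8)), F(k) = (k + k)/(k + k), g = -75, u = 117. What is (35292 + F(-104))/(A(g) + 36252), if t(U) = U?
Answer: 35293/32766 ≈ 1.0771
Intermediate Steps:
F(k) = 1 (F(k) = (2*k)/((2*k)) = (2*k)*(1/(2*k)) = 1)
A(q) = (-8 + q)*(117 + q) (A(q) = (q + 117)*(q - 8) = (117 + q)*(-8 + q) = (-8 + q)*(117 + q))
(35292 + F(-104))/(A(g) + 36252) = (35292 + 1)/((-936 + (-75)² + 109*(-75)) + 36252) = 35293/((-936 + 5625 - 8175) + 36252) = 35293/(-3486 + 36252) = 35293/32766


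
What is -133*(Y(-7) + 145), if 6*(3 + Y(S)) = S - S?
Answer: -18886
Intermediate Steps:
Y(S) = -3 (Y(S) = -3 + (S - S)/6 = -3 + (1/6)*0 = -3 + 0 = -3)
-133*(Y(-7) + 145) = -133*(-3 + 145) = -133*142 = -18886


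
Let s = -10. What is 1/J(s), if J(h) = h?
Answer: -1/10 ≈ -0.10000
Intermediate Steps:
1/J(s) = 1/(-10) = -1/10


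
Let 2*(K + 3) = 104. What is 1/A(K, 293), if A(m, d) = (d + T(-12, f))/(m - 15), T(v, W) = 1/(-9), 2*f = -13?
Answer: 153/1318 ≈ 0.11608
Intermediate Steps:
f = -13/2 (f = (1/2)*(-13) = -13/2 ≈ -6.5000)
T(v, W) = -1/9
K = 49 (K = -3 + (1/2)*104 = -3 + 52 = 49)
A(m, d) = (-1/9 + d)/(-15 + m) (A(m, d) = (d - 1/9)/(m - 15) = (-1/9 + d)/(-15 + m))
1/A(K, 293) = 1/((-1/9 + 293)/(-15 + 49)) = 1/((2636/9)/34) = 1/((1/34)*(2636/9)) = 1/(1318/153) = 153/1318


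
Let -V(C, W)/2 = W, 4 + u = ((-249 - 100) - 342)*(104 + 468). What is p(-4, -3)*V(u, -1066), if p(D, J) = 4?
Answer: 8528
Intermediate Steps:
u = -395256 (u = -4 + ((-249 - 100) - 342)*(104 + 468) = -4 + (-349 - 342)*572 = -4 - 691*572 = -4 - 395252 = -395256)
V(C, W) = -2*W
p(-4, -3)*V(u, -1066) = 4*(-2*(-1066)) = 4*2132 = 8528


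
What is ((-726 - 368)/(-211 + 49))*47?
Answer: 25709/81 ≈ 317.40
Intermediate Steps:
((-726 - 368)/(-211 + 49))*47 = -1094/(-162)*47 = -1094*(-1/162)*47 = (547/81)*47 = 25709/81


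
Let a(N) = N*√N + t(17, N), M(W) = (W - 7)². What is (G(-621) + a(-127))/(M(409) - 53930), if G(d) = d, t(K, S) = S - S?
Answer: -621/107674 - 127*I*√127/107674 ≈ -0.0057674 - 0.013292*I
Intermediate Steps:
t(K, S) = 0
M(W) = (-7 + W)²
a(N) = N^(3/2) (a(N) = N*√N + 0 = N^(3/2) + 0 = N^(3/2))
(G(-621) + a(-127))/(M(409) - 53930) = (-621 + (-127)^(3/2))/((-7 + 409)² - 53930) = (-621 - 127*I*√127)/(402² - 53930) = (-621 - 127*I*√127)/(161604 - 53930) = (-621 - 127*I*√127)/107674 = (-621 - 127*I*√127)*(1/107674) = -621/107674 - 127*I*√127/107674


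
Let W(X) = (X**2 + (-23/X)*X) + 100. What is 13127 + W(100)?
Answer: 23204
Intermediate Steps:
W(X) = 77 + X**2 (W(X) = (X**2 - 23) + 100 = (-23 + X**2) + 100 = 77 + X**2)
13127 + W(100) = 13127 + (77 + 100**2) = 13127 + (77 + 10000) = 13127 + 10077 = 23204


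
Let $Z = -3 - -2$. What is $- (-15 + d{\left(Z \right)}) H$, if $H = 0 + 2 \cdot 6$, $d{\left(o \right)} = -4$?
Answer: $228$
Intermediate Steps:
$Z = -1$ ($Z = -3 + 2 = -1$)
$H = 12$ ($H = 0 + 12 = 12$)
$- (-15 + d{\left(Z \right)}) H = - (-15 - 4) 12 = \left(-1\right) \left(-19\right) 12 = 19 \cdot 12 = 228$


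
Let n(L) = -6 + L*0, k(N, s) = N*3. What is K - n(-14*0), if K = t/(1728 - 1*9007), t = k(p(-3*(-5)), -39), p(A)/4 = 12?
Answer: 43530/7279 ≈ 5.9802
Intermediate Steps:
p(A) = 48 (p(A) = 4*12 = 48)
k(N, s) = 3*N
n(L) = -6 (n(L) = -6 + 0 = -6)
t = 144 (t = 3*48 = 144)
K = -144/7279 (K = 144/(1728 - 1*9007) = 144/(1728 - 9007) = 144/(-7279) = 144*(-1/7279) = -144/7279 ≈ -0.019783)
K - n(-14*0) = -144/7279 - 1*(-6) = -144/7279 + 6 = 43530/7279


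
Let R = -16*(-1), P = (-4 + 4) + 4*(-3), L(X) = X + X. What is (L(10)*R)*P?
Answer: -3840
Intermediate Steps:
L(X) = 2*X
P = -12 (P = 0 - 12 = -12)
R = 16
(L(10)*R)*P = ((2*10)*16)*(-12) = (20*16)*(-12) = 320*(-12) = -3840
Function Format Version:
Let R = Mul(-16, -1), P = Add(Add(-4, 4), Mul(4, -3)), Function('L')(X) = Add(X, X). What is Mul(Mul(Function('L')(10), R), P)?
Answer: -3840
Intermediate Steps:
Function('L')(X) = Mul(2, X)
P = -12 (P = Add(0, -12) = -12)
R = 16
Mul(Mul(Function('L')(10), R), P) = Mul(Mul(Mul(2, 10), 16), -12) = Mul(Mul(20, 16), -12) = Mul(320, -12) = -3840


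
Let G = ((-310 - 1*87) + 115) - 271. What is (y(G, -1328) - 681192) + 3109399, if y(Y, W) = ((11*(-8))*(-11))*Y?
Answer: 1892903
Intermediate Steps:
G = -553 (G = ((-310 - 87) + 115) - 271 = (-397 + 115) - 271 = -282 - 271 = -553)
y(Y, W) = 968*Y (y(Y, W) = (-88*(-11))*Y = 968*Y)
(y(G, -1328) - 681192) + 3109399 = (968*(-553) - 681192) + 3109399 = (-535304 - 681192) + 3109399 = -1216496 + 3109399 = 1892903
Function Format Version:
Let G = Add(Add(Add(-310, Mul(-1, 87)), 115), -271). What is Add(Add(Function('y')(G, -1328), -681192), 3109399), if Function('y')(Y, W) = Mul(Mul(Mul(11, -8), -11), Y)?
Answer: 1892903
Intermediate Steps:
G = -553 (G = Add(Add(Add(-310, -87), 115), -271) = Add(Add(-397, 115), -271) = Add(-282, -271) = -553)
Function('y')(Y, W) = Mul(968, Y) (Function('y')(Y, W) = Mul(Mul(-88, -11), Y) = Mul(968, Y))
Add(Add(Function('y')(G, -1328), -681192), 3109399) = Add(Add(Mul(968, -553), -681192), 3109399) = Add(Add(-535304, -681192), 3109399) = Add(-1216496, 3109399) = 1892903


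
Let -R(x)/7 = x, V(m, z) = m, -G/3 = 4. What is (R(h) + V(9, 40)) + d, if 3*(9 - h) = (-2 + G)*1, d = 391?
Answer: 913/3 ≈ 304.33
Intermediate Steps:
G = -12 (G = -3*4 = -12)
h = 41/3 (h = 9 - (-2 - 12)/3 = 9 - (-14)/3 = 9 - ⅓*(-14) = 9 + 14/3 = 41/3 ≈ 13.667)
R(x) = -7*x
(R(h) + V(9, 40)) + d = (-7*41/3 + 9) + 391 = (-287/3 + 9) + 391 = -260/3 + 391 = 913/3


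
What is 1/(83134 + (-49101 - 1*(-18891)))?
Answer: 1/52924 ≈ 1.8895e-5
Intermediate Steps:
1/(83134 + (-49101 - 1*(-18891))) = 1/(83134 + (-49101 + 18891)) = 1/(83134 - 30210) = 1/52924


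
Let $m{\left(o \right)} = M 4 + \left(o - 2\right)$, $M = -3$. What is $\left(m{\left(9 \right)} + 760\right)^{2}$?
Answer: $570025$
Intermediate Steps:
$m{\left(o \right)} = -14 + o$ ($m{\left(o \right)} = \left(-3\right) 4 + \left(o - 2\right) = -12 + \left(o - 2\right) = -12 + \left(-2 + o\right) = -14 + o$)
$\left(m{\left(9 \right)} + 760\right)^{2} = \left(\left(-14 + 9\right) + 760\right)^{2} = \left(-5 + 760\right)^{2} = 755^{2} = 570025$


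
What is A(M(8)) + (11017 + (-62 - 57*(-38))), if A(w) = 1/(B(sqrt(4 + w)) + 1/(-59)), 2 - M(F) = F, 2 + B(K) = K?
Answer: 277147862/21123 - 3481*I*sqrt(2)/21123 ≈ 13121.0 - 0.23306*I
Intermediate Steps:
B(K) = -2 + K
M(F) = 2 - F
A(w) = 1/(-119/59 + sqrt(4 + w)) (A(w) = 1/((-2 + sqrt(4 + w)) + 1/(-59)) = 1/((-2 + sqrt(4 + w)) - 1/59) = 1/(-119/59 + sqrt(4 + w)))
A(M(8)) + (11017 + (-62 - 57*(-38))) = 59/(-119 + 59*sqrt(4 + (2 - 1*8))) + (11017 + (-62 - 57*(-38))) = 59/(-119 + 59*sqrt(4 + (2 - 8))) + (11017 + (-62 + 2166)) = 59/(-119 + 59*sqrt(4 - 6)) + (11017 + 2104) = 59/(-119 + 59*sqrt(-2)) + 13121 = 59/(-119 + 59*(I*sqrt(2))) + 13121 = 59/(-119 + 59*I*sqrt(2)) + 13121 = 13121 + 59/(-119 + 59*I*sqrt(2))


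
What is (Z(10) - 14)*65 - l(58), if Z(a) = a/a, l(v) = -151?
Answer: -694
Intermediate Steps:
Z(a) = 1
(Z(10) - 14)*65 - l(58) = (1 - 14)*65 - 1*(-151) = -13*65 + 151 = -845 + 151 = -694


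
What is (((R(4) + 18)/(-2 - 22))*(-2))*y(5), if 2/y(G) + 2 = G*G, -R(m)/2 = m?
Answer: 5/69 ≈ 0.072464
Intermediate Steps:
R(m) = -2*m
y(G) = 2/(-2 + G²) (y(G) = 2/(-2 + G*G) = 2/(-2 + G²))
(((R(4) + 18)/(-2 - 22))*(-2))*y(5) = (((-2*4 + 18)/(-2 - 22))*(-2))*(2/(-2 + 5²)) = (((-8 + 18)/(-24))*(-2))*(2/(-2 + 25)) = ((10*(-1/24))*(-2))*(2/23) = (-5/12*(-2))*(2*(1/23)) = (⅚)*(2/23) = 5/69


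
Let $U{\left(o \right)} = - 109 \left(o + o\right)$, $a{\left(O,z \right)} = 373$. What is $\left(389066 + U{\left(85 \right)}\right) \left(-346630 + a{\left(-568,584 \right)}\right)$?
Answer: $-128300683752$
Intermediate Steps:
$U{\left(o \right)} = - 218 o$ ($U{\left(o \right)} = - 109 \cdot 2 o = - 218 o$)
$\left(389066 + U{\left(85 \right)}\right) \left(-346630 + a{\left(-568,584 \right)}\right) = \left(389066 - 18530\right) \left(-346630 + 373\right) = \left(389066 - 18530\right) \left(-346257\right) = 370536 \left(-346257\right) = -128300683752$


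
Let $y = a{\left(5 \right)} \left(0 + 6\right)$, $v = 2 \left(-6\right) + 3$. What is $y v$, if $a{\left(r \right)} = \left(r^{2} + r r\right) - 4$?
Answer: $-2484$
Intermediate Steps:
$a{\left(r \right)} = -4 + 2 r^{2}$ ($a{\left(r \right)} = \left(r^{2} + r^{2}\right) - 4 = 2 r^{2} - 4 = -4 + 2 r^{2}$)
$v = -9$ ($v = -12 + 3 = -9$)
$y = 276$ ($y = \left(-4 + 2 \cdot 5^{2}\right) \left(0 + 6\right) = \left(-4 + 2 \cdot 25\right) 6 = \left(-4 + 50\right) 6 = 46 \cdot 6 = 276$)
$y v = 276 \left(-9\right) = -2484$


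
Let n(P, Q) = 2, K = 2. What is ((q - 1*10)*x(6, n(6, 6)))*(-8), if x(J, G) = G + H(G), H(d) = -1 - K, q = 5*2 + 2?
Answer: 16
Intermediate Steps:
q = 12 (q = 10 + 2 = 12)
H(d) = -3 (H(d) = -1 - 1*2 = -1 - 2 = -3)
x(J, G) = -3 + G (x(J, G) = G - 3 = -3 + G)
((q - 1*10)*x(6, n(6, 6)))*(-8) = ((12 - 1*10)*(-3 + 2))*(-8) = ((12 - 10)*(-1))*(-8) = (2*(-1))*(-8) = -2*(-8) = 16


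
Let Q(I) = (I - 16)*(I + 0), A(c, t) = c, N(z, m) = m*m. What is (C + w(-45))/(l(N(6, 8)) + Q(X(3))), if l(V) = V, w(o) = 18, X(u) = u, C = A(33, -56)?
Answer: 51/25 ≈ 2.0400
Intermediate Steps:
N(z, m) = m²
C = 33
Q(I) = I*(-16 + I) (Q(I) = (-16 + I)*I = I*(-16 + I))
(C + w(-45))/(l(N(6, 8)) + Q(X(3))) = (33 + 18)/(8² + 3*(-16 + 3)) = 51/(64 + 3*(-13)) = 51/(64 - 39) = 51/25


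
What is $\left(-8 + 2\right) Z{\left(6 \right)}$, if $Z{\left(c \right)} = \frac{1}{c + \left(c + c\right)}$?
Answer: $- \frac{1}{3} \approx -0.33333$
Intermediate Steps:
$Z{\left(c \right)} = \frac{1}{3 c}$ ($Z{\left(c \right)} = \frac{1}{c + 2 c} = \frac{1}{3 c}$)
$\left(-8 + 2\right) Z{\left(6 \right)} = \left(-8 + 2\right) \frac{1}{3 \cdot 6} = - 6 \cdot \frac{1}{3} \cdot \frac{1}{6} = \left(-6\right) \frac{1}{18} = - \frac{1}{3}$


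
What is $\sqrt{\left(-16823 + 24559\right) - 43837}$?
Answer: $i \sqrt{36101} \approx 190.0 i$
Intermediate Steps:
$\sqrt{\left(-16823 + 24559\right) - 43837} = \sqrt{7736 - 43837} = \sqrt{-36101} = i \sqrt{36101}$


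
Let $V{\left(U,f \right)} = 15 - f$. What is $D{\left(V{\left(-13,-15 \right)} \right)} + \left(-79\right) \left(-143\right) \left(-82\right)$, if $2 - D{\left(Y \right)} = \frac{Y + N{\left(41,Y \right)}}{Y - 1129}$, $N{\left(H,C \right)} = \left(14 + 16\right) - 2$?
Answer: $- \frac{1018060790}{1099} \approx -9.2635 \cdot 10^{5}$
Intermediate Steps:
$N{\left(H,C \right)} = 28$ ($N{\left(H,C \right)} = 30 - 2 = 28$)
$D{\left(Y \right)} = 2 - \frac{28 + Y}{-1129 + Y}$ ($D{\left(Y \right)} = 2 - \frac{Y + 28}{Y - 1129} = 2 - \frac{28 + Y}{-1129 + Y}$)
$D{\left(V{\left(-13,-15 \right)} \right)} + \left(-79\right) \left(-143\right) \left(-82\right) = \frac{-2286 + \left(15 - -15\right)}{-1129 + \left(15 - -15\right)} + \left(-79\right) \left(-143\right) \left(-82\right) = \frac{-2286 + \left(15 + 15\right)}{-1129 + \left(15 + 15\right)} + 11297 \left(-82\right) = \frac{-2286 + 30}{-1129 + 30} - 926354 = \frac{1}{-1099} \left(-2256\right) - 926354 = \left(- \frac{1}{1099}\right) \left(-2256\right) - 926354 = \frac{2256}{1099} - 926354 = - \frac{1018060790}{1099}$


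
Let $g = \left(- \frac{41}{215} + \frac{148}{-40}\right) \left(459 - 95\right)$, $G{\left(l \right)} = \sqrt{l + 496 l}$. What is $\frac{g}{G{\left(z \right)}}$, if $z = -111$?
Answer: $\frac{43498 i \sqrt{55167}}{1694415} \approx 6.0296 i$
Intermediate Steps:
$G{\left(l \right)} = \sqrt{497} \sqrt{l}$ ($G{\left(l \right)} = \sqrt{497 l} = \sqrt{497} \sqrt{l}$)
$g = - \frac{304486}{215}$ ($g = \left(\left(-41\right) \frac{1}{215} + 148 \left(- \frac{1}{40}\right)\right) 364 = \left(- \frac{41}{215} - \frac{37}{10}\right) 364 = \left(- \frac{1673}{430}\right) 364 = - \frac{304486}{215} \approx -1416.2$)
$\frac{g}{G{\left(z \right)}} = - \frac{304486}{215 \sqrt{497} \sqrt{-111}} = - \frac{304486}{215 \sqrt{497} i \sqrt{111}} = - \frac{304486}{215 i \sqrt{55167}} = - \frac{304486 \left(- \frac{i \sqrt{55167}}{55167}\right)}{215} = \frac{43498 i \sqrt{55167}}{1694415}$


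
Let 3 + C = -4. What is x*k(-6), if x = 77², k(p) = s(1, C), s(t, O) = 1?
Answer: 5929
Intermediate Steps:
C = -7 (C = -3 - 4 = -7)
k(p) = 1
x = 5929
x*k(-6) = 5929*1 = 5929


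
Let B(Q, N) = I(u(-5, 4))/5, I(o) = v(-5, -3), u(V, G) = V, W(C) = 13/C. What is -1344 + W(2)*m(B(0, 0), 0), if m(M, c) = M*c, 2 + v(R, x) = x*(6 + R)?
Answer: -1344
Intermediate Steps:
v(R, x) = -2 + x*(6 + R)
I(o) = -5 (I(o) = -2 + 6*(-3) - 5*(-3) = -2 - 18 + 15 = -5)
B(Q, N) = -1 (B(Q, N) = -5/5 = -5*⅕ = -1)
-1344 + W(2)*m(B(0, 0), 0) = -1344 + (13/2)*(-1*0) = -1344 + (13*(½))*0 = -1344 + (13/2)*0 = -1344 + 0 = -1344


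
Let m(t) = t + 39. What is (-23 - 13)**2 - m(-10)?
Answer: 1267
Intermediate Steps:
m(t) = 39 + t
(-23 - 13)**2 - m(-10) = (-23 - 13)**2 - (39 - 10) = (-36)**2 - 1*29 = 1296 - 29 = 1267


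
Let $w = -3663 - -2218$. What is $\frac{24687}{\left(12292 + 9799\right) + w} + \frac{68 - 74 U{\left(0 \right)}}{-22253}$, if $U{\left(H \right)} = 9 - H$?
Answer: $\frac{62411791}{51048382} \approx 1.2226$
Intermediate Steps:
$w = -1445$ ($w = -3663 + 2218 = -1445$)
$\frac{24687}{\left(12292 + 9799\right) + w} + \frac{68 - 74 U{\left(0 \right)}}{-22253} = \frac{24687}{\left(12292 + 9799\right) - 1445} + \frac{68 - 74 \left(9 - 0\right)}{-22253} = \frac{24687}{22091 - 1445} + \left(68 - 74 \left(9 + 0\right)\right) \left(- \frac{1}{22253}\right) = \frac{24687}{20646} + \left(68 - 666\right) \left(- \frac{1}{22253}\right) = 24687 \cdot \frac{1}{20646} + \left(68 - 666\right) \left(- \frac{1}{22253}\right) = \frac{2743}{2294} - - \frac{598}{22253} = \frac{2743}{2294} + \frac{598}{22253} = \frac{62411791}{51048382}$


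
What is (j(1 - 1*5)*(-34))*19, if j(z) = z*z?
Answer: -10336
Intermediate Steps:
j(z) = z²
(j(1 - 1*5)*(-34))*19 = ((1 - 1*5)²*(-34))*19 = ((1 - 5)²*(-34))*19 = ((-4)²*(-34))*19 = (16*(-34))*19 = -544*19 = -10336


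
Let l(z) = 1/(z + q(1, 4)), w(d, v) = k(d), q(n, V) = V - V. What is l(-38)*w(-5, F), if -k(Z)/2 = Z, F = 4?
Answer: -5/19 ≈ -0.26316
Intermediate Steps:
q(n, V) = 0
k(Z) = -2*Z
w(d, v) = -2*d
l(z) = 1/z (l(z) = 1/(z + 0) = 1/z)
l(-38)*w(-5, F) = (-2*(-5))/(-38) = -1/38*10 = -5/19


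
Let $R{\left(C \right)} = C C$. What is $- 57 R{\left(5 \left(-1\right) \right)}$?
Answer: $-1425$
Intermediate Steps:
$R{\left(C \right)} = C^{2}$
$- 57 R{\left(5 \left(-1\right) \right)} = - 57 \left(5 \left(-1\right)\right)^{2} = - 57 \left(-5\right)^{2} = \left(-57\right) 25 = -1425$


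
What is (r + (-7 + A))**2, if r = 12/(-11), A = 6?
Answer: 529/121 ≈ 4.3719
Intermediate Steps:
r = -12/11 (r = 12*(-1/11) = -12/11 ≈ -1.0909)
(r + (-7 + A))**2 = (-12/11 + (-7 + 6))**2 = (-12/11 - 1)**2 = (-23/11)**2 = 529/121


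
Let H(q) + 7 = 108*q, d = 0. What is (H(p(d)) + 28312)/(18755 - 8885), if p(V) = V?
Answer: 1887/658 ≈ 2.8678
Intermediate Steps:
H(q) = -7 + 108*q
(H(p(d)) + 28312)/(18755 - 8885) = ((-7 + 108*0) + 28312)/(18755 - 8885) = ((-7 + 0) + 28312)/9870 = (-7 + 28312)*(1/9870) = 28305*(1/9870) = 1887/658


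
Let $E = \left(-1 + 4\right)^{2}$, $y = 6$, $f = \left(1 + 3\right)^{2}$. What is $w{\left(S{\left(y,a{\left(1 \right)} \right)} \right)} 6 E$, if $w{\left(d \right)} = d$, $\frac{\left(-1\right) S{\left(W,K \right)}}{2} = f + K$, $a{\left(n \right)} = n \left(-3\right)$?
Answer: $-1404$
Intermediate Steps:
$f = 16$ ($f = 4^{2} = 16$)
$a{\left(n \right)} = - 3 n$
$E = 9$ ($E = 3^{2} = 9$)
$S{\left(W,K \right)} = -32 - 2 K$ ($S{\left(W,K \right)} = - 2 \left(16 + K\right) = -32 - 2 K$)
$w{\left(S{\left(y,a{\left(1 \right)} \right)} \right)} 6 E = \left(-32 - 2 \left(\left(-3\right) 1\right)\right) 6 \cdot 9 = \left(-32 - -6\right) 6 \cdot 9 = \left(-32 + 6\right) 6 \cdot 9 = \left(-26\right) 6 \cdot 9 = \left(-156\right) 9 = -1404$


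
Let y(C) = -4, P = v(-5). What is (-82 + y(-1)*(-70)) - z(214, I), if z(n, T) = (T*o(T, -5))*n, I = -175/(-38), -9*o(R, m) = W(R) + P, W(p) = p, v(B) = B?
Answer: 335243/2166 ≈ 154.78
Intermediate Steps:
P = -5
o(R, m) = 5/9 - R/9 (o(R, m) = -(R - 5)/9 = -(-5 + R)/9 = 5/9 - R/9)
I = 175/38 (I = -175*(-1/38) = 175/38 ≈ 4.6053)
z(n, T) = T*n*(5/9 - T/9) (z(n, T) = (T*(5/9 - T/9))*n = T*n*(5/9 - T/9))
(-82 + y(-1)*(-70)) - z(214, I) = (-82 - 4*(-70)) - 175*214*(5 - 1*175/38)/(9*38) = (-82 + 280) - 175*214*(5 - 175/38)/(9*38) = 198 - 175*214*15/(9*38*38) = 198 - 1*93625/2166 = 198 - 93625/2166 = 335243/2166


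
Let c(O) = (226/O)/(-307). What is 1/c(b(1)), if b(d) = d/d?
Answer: -307/226 ≈ -1.3584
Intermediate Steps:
b(d) = 1
c(O) = -226/(307*O) (c(O) = (226/O)*(-1/307) = -226/(307*O))
1/c(b(1)) = 1/(-226/307/1) = 1/(-226/307*1) = 1/(-226/307) = -307/226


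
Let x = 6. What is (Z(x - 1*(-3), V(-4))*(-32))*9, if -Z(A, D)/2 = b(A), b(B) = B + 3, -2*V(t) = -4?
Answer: 6912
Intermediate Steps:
V(t) = 2 (V(t) = -½*(-4) = 2)
b(B) = 3 + B
Z(A, D) = -6 - 2*A (Z(A, D) = -2*(3 + A) = -6 - 2*A)
(Z(x - 1*(-3), V(-4))*(-32))*9 = ((-6 - 2*(6 - 1*(-3)))*(-32))*9 = ((-6 - 2*(6 + 3))*(-32))*9 = ((-6 - 2*9)*(-32))*9 = ((-6 - 18)*(-32))*9 = -24*(-32)*9 = 768*9 = 6912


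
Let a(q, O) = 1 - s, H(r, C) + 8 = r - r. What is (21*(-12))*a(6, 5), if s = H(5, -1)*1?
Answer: -2268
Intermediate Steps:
H(r, C) = -8 (H(r, C) = -8 + (r - r) = -8 + 0 = -8)
s = -8 (s = -8*1 = -8)
a(q, O) = 9 (a(q, O) = 1 - 1*(-8) = 1 + 8 = 9)
(21*(-12))*a(6, 5) = (21*(-12))*9 = -252*9 = -2268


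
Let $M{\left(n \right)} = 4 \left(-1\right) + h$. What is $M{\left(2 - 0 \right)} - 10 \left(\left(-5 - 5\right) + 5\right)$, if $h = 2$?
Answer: $48$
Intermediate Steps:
$M{\left(n \right)} = -2$ ($M{\left(n \right)} = 4 \left(-1\right) + 2 = -4 + 2 = -2$)
$M{\left(2 - 0 \right)} - 10 \left(\left(-5 - 5\right) + 5\right) = -2 - 10 \left(\left(-5 - 5\right) + 5\right) = -2 - 10 \left(-10 + 5\right) = -2 - -50 = -2 + 50 = 48$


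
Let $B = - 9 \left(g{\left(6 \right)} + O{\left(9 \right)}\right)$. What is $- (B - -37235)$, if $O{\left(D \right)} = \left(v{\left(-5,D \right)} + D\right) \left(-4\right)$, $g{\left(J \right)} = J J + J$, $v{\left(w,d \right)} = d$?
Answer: $-37505$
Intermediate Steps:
$g{\left(J \right)} = J + J^{2}$ ($g{\left(J \right)} = J^{2} + J = J + J^{2}$)
$O{\left(D \right)} = - 8 D$ ($O{\left(D \right)} = \left(D + D\right) \left(-4\right) = 2 D \left(-4\right) = - 8 D$)
$B = 270$ ($B = - 9 \left(6 \left(1 + 6\right) - 72\right) = - 9 \left(6 \cdot 7 - 72\right) = - 9 \left(42 - 72\right) = \left(-9\right) \left(-30\right) = 270$)
$- (B - -37235) = - (270 - -37235) = - (270 + 37235) = \left(-1\right) 37505 = -37505$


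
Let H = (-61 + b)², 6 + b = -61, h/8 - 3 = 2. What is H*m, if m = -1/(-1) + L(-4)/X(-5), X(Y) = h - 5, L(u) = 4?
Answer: 638976/35 ≈ 18256.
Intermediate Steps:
h = 40 (h = 24 + 8*2 = 24 + 16 = 40)
b = -67 (b = -6 - 61 = -67)
X(Y) = 35 (X(Y) = 40 - 5 = 35)
H = 16384 (H = (-61 - 67)² = (-128)² = 16384)
m = 39/35 (m = -1/(-1) + 4/35 = -1*(-1) + 4*(1/35) = 1 + 4/35 = 39/35 ≈ 1.1143)
H*m = 16384*(39/35) = 638976/35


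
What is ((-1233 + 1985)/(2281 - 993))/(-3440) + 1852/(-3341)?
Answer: -513012867/925189720 ≈ -0.55449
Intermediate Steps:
((-1233 + 1985)/(2281 - 993))/(-3440) + 1852/(-3341) = (752/1288)*(-1/3440) + 1852*(-1/3341) = (752*(1/1288))*(-1/3440) - 1852/3341 = (94/161)*(-1/3440) - 1852/3341 = -47/276920 - 1852/3341 = -513012867/925189720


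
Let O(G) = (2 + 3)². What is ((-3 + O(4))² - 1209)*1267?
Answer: -918575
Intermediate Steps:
O(G) = 25 (O(G) = 5² = 25)
((-3 + O(4))² - 1209)*1267 = ((-3 + 25)² - 1209)*1267 = (22² - 1209)*1267 = (484 - 1209)*1267 = -725*1267 = -918575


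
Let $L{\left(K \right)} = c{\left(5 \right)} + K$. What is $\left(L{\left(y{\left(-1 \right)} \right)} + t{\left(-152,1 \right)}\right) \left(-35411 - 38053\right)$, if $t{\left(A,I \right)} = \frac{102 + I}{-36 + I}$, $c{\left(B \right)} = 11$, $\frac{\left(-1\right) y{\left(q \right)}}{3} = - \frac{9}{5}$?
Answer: $- \frac{34601544}{35} \approx -9.8862 \cdot 10^{5}$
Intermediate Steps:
$y{\left(q \right)} = \frac{27}{5}$ ($y{\left(q \right)} = - 3 \left(- \frac{9}{5}\right) = - 3 \left(\left(-9\right) \frac{1}{5}\right) = \left(-3\right) \left(- \frac{9}{5}\right) = \frac{27}{5}$)
$t{\left(A,I \right)} = \frac{102 + I}{-36 + I}$
$L{\left(K \right)} = 11 + K$
$\left(L{\left(y{\left(-1 \right)} \right)} + t{\left(-152,1 \right)}\right) \left(-35411 - 38053\right) = \left(\left(11 + \frac{27}{5}\right) + \frac{102 + 1}{-36 + 1}\right) \left(-35411 - 38053\right) = \left(\frac{82}{5} + \frac{1}{-35} \cdot 103\right) \left(-73464\right) = \left(\frac{82}{5} - \frac{103}{35}\right) \left(-73464\right) = \frac{471}{35} \left(-73464\right) = - \frac{34601544}{35}$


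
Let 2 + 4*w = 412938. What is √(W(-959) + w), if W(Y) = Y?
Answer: 5*√4091 ≈ 319.80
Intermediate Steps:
w = 103234 (w = -½ + (¼)*412938 = -½ + 206469/2 = 103234)
√(W(-959) + w) = √(-959 + 103234) = √102275 = 5*√4091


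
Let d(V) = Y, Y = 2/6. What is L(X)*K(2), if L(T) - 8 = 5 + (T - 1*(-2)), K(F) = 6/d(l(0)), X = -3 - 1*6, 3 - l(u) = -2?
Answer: 108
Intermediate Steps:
l(u) = 5 (l(u) = 3 - 1*(-2) = 3 + 2 = 5)
Y = ⅓ (Y = 2*(⅙) = ⅓ ≈ 0.33333)
d(V) = ⅓
X = -9 (X = -3 - 6 = -9)
K(F) = 18 (K(F) = 6/(⅓) = 6*3 = 18)
L(T) = 15 + T (L(T) = 8 + (5 + (T - 1*(-2))) = 8 + (5 + (T + 2)) = 8 + (5 + (2 + T)) = 8 + (7 + T) = 15 + T)
L(X)*K(2) = (15 - 9)*18 = 6*18 = 108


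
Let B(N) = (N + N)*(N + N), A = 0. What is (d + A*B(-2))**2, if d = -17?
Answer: 289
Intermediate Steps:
B(N) = 4*N**2 (B(N) = (2*N)*(2*N) = 4*N**2)
(d + A*B(-2))**2 = (-17 + 0*(4*(-2)**2))**2 = (-17 + 0*(4*4))**2 = (-17 + 0*16)**2 = (-17 + 0)**2 = (-17)**2 = 289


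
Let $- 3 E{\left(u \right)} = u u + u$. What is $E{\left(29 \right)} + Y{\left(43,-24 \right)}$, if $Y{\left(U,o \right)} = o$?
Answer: $-314$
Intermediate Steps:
$E{\left(u \right)} = - \frac{u}{3} - \frac{u^{2}}{3}$ ($E{\left(u \right)} = - \frac{u u + u}{3} = - \frac{u^{2} + u}{3} = - \frac{u + u^{2}}{3} = - \frac{u}{3} - \frac{u^{2}}{3}$)
$E{\left(29 \right)} + Y{\left(43,-24 \right)} = \left(- \frac{1}{3}\right) 29 \left(1 + 29\right) - 24 = \left(- \frac{1}{3}\right) 29 \cdot 30 - 24 = -290 - 24 = -314$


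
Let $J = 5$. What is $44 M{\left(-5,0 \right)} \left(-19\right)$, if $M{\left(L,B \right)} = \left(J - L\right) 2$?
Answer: $-16720$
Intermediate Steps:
$M{\left(L,B \right)} = 10 - 2 L$ ($M{\left(L,B \right)} = \left(5 - L\right) 2 = 10 - 2 L$)
$44 M{\left(-5,0 \right)} \left(-19\right) = 44 \left(10 - -10\right) \left(-19\right) = 44 \left(10 + 10\right) \left(-19\right) = 44 \cdot 20 \left(-19\right) = 880 \left(-19\right) = -16720$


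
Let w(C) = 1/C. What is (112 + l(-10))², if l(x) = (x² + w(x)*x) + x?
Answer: 41209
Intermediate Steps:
l(x) = 1 + x + x² (l(x) = (x² + x/x) + x = (x² + 1) + x = (1 + x²) + x = 1 + x + x²)
(112 + l(-10))² = (112 + (1 - 10*(1 - 10)))² = (112 + (1 - 10*(-9)))² = (112 + (1 + 90))² = (112 + 91)² = 203² = 41209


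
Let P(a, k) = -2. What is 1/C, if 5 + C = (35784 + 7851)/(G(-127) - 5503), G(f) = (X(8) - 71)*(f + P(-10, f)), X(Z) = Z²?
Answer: -920/13327 ≈ -0.069033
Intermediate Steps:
G(f) = 14 - 7*f (G(f) = (8² - 71)*(f - 2) = (64 - 71)*(-2 + f) = -7*(-2 + f) = 14 - 7*f)
C = -13327/920 (C = -5 + (35784 + 7851)/((14 - 7*(-127)) - 5503) = -5 + 43635/((14 + 889) - 5503) = -5 + 43635/(903 - 5503) = -5 + 43635/(-4600) = -5 + 43635*(-1/4600) = -5 - 8727/920 = -13327/920 ≈ -14.486)
1/C = 1/(-13327/920) = -920/13327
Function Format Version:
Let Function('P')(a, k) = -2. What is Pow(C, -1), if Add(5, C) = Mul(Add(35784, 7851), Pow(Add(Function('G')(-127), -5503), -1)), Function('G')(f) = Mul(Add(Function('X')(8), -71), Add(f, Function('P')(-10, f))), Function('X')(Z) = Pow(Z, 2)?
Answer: Rational(-920, 13327) ≈ -0.069033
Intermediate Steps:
Function('G')(f) = Add(14, Mul(-7, f)) (Function('G')(f) = Mul(Add(Pow(8, 2), -71), Add(f, -2)) = Mul(Add(64, -71), Add(-2, f)) = Mul(-7, Add(-2, f)) = Add(14, Mul(-7, f)))
C = Rational(-13327, 920) (C = Add(-5, Mul(Add(35784, 7851), Pow(Add(Add(14, Mul(-7, -127)), -5503), -1))) = Add(-5, Mul(43635, Pow(Add(Add(14, 889), -5503), -1))) = Add(-5, Mul(43635, Pow(Add(903, -5503), -1))) = Add(-5, Mul(43635, Pow(-4600, -1))) = Add(-5, Mul(43635, Rational(-1, 4600))) = Add(-5, Rational(-8727, 920)) = Rational(-13327, 920) ≈ -14.486)
Pow(C, -1) = Pow(Rational(-13327, 920), -1) = Rational(-920, 13327)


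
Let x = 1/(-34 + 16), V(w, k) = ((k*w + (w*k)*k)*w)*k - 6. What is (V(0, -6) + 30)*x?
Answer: -4/3 ≈ -1.3333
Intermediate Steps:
V(w, k) = -6 + k*w*(k*w + w*k²) (V(w, k) = ((k*w + (k*w)*k)*w)*k - 6 = ((k*w + w*k²)*w)*k - 6 = (w*(k*w + w*k²))*k - 6 = k*w*(k*w + w*k²) - 6 = -6 + k*w*(k*w + w*k²))
x = -1/18 (x = 1/(-18) = -1/18 ≈ -0.055556)
(V(0, -6) + 30)*x = ((-6 + (-6)²*0² + (-6)³*0²) + 30)*(-1/18) = ((-6 + 36*0 - 216*0) + 30)*(-1/18) = ((-6 + 0 + 0) + 30)*(-1/18) = (-6 + 30)*(-1/18) = 24*(-1/18) = -4/3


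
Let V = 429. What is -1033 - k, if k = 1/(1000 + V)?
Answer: -1476158/1429 ≈ -1033.0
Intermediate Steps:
k = 1/1429 (k = 1/(1000 + 429) = 1/1429 ≈ 0.00069979)
-1033 - k = -1033 - 1*1/1429 = -1033 - 1/1429 = -1476158/1429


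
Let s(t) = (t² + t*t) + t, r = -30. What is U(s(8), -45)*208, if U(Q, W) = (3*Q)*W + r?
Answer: -3825120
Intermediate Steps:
s(t) = t + 2*t² (s(t) = (t² + t²) + t = 2*t² + t = t + 2*t²)
U(Q, W) = -30 + 3*Q*W (U(Q, W) = (3*Q)*W - 30 = 3*Q*W - 30 = -30 + 3*Q*W)
U(s(8), -45)*208 = (-30 + 3*(8*(1 + 2*8))*(-45))*208 = (-30 + 3*(8*(1 + 16))*(-45))*208 = (-30 + 3*(8*17)*(-45))*208 = (-30 + 3*136*(-45))*208 = (-30 - 18360)*208 = -18390*208 = -3825120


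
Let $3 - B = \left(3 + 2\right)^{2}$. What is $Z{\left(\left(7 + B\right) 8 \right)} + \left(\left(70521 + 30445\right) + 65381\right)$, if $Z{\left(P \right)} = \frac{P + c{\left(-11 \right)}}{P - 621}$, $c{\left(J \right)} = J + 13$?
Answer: $\frac{123263245}{741} \approx 1.6635 \cdot 10^{5}$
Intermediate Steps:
$c{\left(J \right)} = 13 + J$
$B = -22$ ($B = 3 - \left(3 + 2\right)^{2} = 3 - 5^{2} = 3 - 25 = -22$)
$Z{\left(P \right)} = \frac{2 + P}{-621 + P}$ ($Z{\left(P \right)} = \frac{P + \left(13 - 11\right)}{P - 621} = \frac{P + 2}{-621 + P} = \frac{2 + P}{-621 + P}$)
$Z{\left(\left(7 + B\right) 8 \right)} + \left(\left(70521 + 30445\right) + 65381\right) = \frac{2 + \left(7 - 22\right) 8}{-621 + \left(7 - 22\right) 8} + \left(\left(70521 + 30445\right) + 65381\right) = \frac{2 - 120}{-621 - 120} + \left(100966 + 65381\right) = \frac{2 - 120}{-621 - 120} + 166347 = \frac{1}{-741} \left(-118\right) + 166347 = \left(- \frac{1}{741}\right) \left(-118\right) + 166347 = \frac{118}{741} + 166347 = \frac{123263245}{741}$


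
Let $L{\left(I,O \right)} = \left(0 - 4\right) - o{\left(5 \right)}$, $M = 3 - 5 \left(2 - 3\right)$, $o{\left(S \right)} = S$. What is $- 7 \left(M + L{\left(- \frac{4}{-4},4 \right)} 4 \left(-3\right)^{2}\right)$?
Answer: $2212$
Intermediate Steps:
$M = 8$ ($M = 3 - 5 \left(2 - 3\right) = 3 - -5 = 3 + 5 = 8$)
$L{\left(I,O \right)} = -9$ ($L{\left(I,O \right)} = \left(0 - 4\right) - 5 = -4 - 5 = -9$)
$- 7 \left(M + L{\left(- \frac{4}{-4},4 \right)} 4 \left(-3\right)^{2}\right) = - 7 \left(8 + \left(-9\right) 4 \left(-3\right)^{2}\right) = - 7 \left(8 - 324\right) = \left(-7\right) \left(-316\right) = 2212$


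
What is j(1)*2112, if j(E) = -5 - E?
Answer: -12672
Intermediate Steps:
j(1)*2112 = (-5 - 1*1)*2112 = (-5 - 1)*2112 = -6*2112 = -12672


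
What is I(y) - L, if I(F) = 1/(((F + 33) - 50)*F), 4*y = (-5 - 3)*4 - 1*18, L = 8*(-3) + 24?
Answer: 4/1475 ≈ 0.0027119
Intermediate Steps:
L = 0 (L = -24 + 24 = 0)
y = -25/2 (y = ((-5 - 3)*4 - 1*18)/4 = (-8*4 - 18)/4 = (-32 - 18)/4 = (¼)*(-50) = -25/2 ≈ -12.500)
I(F) = 1/(F*(-17 + F)) (I(F) = 1/(((33 + F) - 50)*F) = 1/((-17 + F)*F) = 1/(F*(-17 + F)))
I(y) - L = 1/((-25/2)*(-17 - 25/2)) - 1*0 = -2/(25*(-59/2)) + 0 = -2/25*(-2/59) + 0 = 4/1475 + 0 = 4/1475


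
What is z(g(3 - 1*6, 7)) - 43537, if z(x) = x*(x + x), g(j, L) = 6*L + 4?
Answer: -39305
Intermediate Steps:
g(j, L) = 4 + 6*L
z(x) = 2*x**2 (z(x) = x*(2*x) = 2*x**2)
z(g(3 - 1*6, 7)) - 43537 = 2*(4 + 6*7)**2 - 43537 = 2*(4 + 42)**2 - 43537 = 2*46**2 - 43537 = 2*2116 - 43537 = 4232 - 43537 = -39305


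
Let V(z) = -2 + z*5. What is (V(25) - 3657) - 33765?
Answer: -37299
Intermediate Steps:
V(z) = -2 + 5*z
(V(25) - 3657) - 33765 = ((-2 + 5*25) - 3657) - 33765 = ((-2 + 125) - 3657) - 33765 = (123 - 3657) - 33765 = -3534 - 33765 = -37299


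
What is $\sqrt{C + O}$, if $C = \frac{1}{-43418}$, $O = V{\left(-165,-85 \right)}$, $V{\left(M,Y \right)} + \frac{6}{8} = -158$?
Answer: $\frac{i \sqrt{299263275853}}{43418} \approx 12.6 i$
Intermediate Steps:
$V{\left(M,Y \right)} = - \frac{635}{4}$ ($V{\left(M,Y \right)} = - \frac{3}{4} - 158 = - \frac{635}{4}$)
$O = - \frac{635}{4} \approx -158.75$
$C = - \frac{1}{43418} \approx -2.3032 \cdot 10^{-5}$
$\sqrt{C + O} = \sqrt{- \frac{1}{43418} - \frac{635}{4}} = \sqrt{- \frac{13785217}{86836}} = \frac{i \sqrt{299263275853}}{43418}$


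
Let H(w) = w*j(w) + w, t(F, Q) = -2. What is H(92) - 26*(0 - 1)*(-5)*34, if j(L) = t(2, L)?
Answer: -4512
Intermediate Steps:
j(L) = -2
H(w) = -w (H(w) = w*(-2) + w = -2*w + w = -w)
H(92) - 26*(0 - 1)*(-5)*34 = -1*92 - 26*(0 - 1)*(-5)*34 = -92 - (-26)*(-5)*34 = -92 - 26*5*34 = -92 - 130*34 = -92 - 4420 = -4512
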